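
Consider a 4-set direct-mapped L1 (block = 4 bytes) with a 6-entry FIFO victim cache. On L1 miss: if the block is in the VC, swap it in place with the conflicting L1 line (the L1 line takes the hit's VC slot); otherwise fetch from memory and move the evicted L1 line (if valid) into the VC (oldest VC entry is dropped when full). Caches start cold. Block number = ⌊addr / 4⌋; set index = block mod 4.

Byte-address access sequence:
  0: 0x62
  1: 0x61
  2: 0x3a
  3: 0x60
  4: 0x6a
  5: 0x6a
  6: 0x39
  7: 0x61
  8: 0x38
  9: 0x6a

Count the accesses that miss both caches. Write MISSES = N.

0: 0x62 (blk 24, set 0) → MISS  vc=[]
1: 0x61 (blk 24, set 0) → L1-HIT  vc=[]
2: 0x3a (blk 14, set 2) → MISS  vc=[]
3: 0x60 (blk 24, set 0) → L1-HIT  vc=[]
4: 0x6a (blk 26, set 2) → MISS  vc=[14]
5: 0x6a (blk 26, set 2) → L1-HIT  vc=[14]
6: 0x39 (blk 14, set 2) → VC-HIT  vc=[26]
7: 0x61 (blk 24, set 0) → L1-HIT  vc=[26]
8: 0x38 (blk 14, set 2) → L1-HIT  vc=[26]
9: 0x6a (blk 26, set 2) → VC-HIT  vc=[14]

MISSES = 3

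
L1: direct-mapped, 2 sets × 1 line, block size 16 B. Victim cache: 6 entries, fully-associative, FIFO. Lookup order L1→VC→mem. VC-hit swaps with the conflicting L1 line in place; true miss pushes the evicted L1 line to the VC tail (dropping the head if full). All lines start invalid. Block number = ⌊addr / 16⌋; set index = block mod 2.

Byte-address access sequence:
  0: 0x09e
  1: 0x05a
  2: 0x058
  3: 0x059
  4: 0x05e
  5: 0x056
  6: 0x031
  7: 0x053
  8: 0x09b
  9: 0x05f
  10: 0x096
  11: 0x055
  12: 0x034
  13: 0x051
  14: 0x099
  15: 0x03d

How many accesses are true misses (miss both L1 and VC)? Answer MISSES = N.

  [0] addr=0x9e blk=9 s=1: MISS | VC []
  [1] addr=0x5a blk=5 s=1: MISS | VC [9]
  [2] addr=0x58 blk=5 s=1: L1-HIT | VC [9]
  [3] addr=0x59 blk=5 s=1: L1-HIT | VC [9]
  [4] addr=0x5e blk=5 s=1: L1-HIT | VC [9]
  [5] addr=0x56 blk=5 s=1: L1-HIT | VC [9]
  [6] addr=0x31 blk=3 s=1: MISS | VC [9, 5]
  [7] addr=0x53 blk=5 s=1: VC-HIT | VC [9, 3]
  [8] addr=0x9b blk=9 s=1: VC-HIT | VC [5, 3]
  [9] addr=0x5f blk=5 s=1: VC-HIT | VC [9, 3]
  [10] addr=0x96 blk=9 s=1: VC-HIT | VC [5, 3]
  [11] addr=0x55 blk=5 s=1: VC-HIT | VC [9, 3]
  [12] addr=0x34 blk=3 s=1: VC-HIT | VC [9, 5]
  [13] addr=0x51 blk=5 s=1: VC-HIT | VC [9, 3]
  [14] addr=0x99 blk=9 s=1: VC-HIT | VC [5, 3]
  [15] addr=0x3d blk=3 s=1: VC-HIT | VC [5, 9]

MISSES = 3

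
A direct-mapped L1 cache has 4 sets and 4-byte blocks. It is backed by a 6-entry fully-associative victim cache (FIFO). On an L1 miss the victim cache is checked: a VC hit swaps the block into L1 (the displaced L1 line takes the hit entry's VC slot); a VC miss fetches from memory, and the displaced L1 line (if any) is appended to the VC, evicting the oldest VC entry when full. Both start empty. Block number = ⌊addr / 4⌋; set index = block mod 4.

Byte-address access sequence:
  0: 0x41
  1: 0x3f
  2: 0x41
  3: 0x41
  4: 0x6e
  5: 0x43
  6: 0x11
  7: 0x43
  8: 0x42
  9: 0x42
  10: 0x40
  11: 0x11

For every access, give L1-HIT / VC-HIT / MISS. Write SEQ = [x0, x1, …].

SEQ = [MISS, MISS, L1-HIT, L1-HIT, MISS, L1-HIT, MISS, VC-HIT, L1-HIT, L1-HIT, L1-HIT, VC-HIT]

#0 0x41→b16/s0 MISS; vc=[]
#1 0x3f→b15/s3 MISS; vc=[]
#2 0x41→b16/s0 L1-HIT; vc=[]
#3 0x41→b16/s0 L1-HIT; vc=[]
#4 0x6e→b27/s3 MISS; vc=[15]
#5 0x43→b16/s0 L1-HIT; vc=[15]
#6 0x11→b4/s0 MISS; vc=[15,16]
#7 0x43→b16/s0 VC-HIT; vc=[15,4]
#8 0x42→b16/s0 L1-HIT; vc=[15,4]
#9 0x42→b16/s0 L1-HIT; vc=[15,4]
#10 0x40→b16/s0 L1-HIT; vc=[15,4]
#11 0x11→b4/s0 VC-HIT; vc=[15,16]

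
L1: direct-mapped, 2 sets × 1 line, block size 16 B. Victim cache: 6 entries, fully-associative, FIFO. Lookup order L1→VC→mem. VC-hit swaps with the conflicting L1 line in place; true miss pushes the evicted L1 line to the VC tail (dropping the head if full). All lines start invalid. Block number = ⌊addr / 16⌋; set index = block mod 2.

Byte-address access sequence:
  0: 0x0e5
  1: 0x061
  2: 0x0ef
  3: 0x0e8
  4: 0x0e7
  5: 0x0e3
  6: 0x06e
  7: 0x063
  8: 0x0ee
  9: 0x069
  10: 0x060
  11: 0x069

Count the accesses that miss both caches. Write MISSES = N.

0: 0xe5 (blk 14, set 0) → MISS  vc=[]
1: 0x61 (blk 6, set 0) → MISS  vc=[14]
2: 0xef (blk 14, set 0) → VC-HIT  vc=[6]
3: 0xe8 (blk 14, set 0) → L1-HIT  vc=[6]
4: 0xe7 (blk 14, set 0) → L1-HIT  vc=[6]
5: 0xe3 (blk 14, set 0) → L1-HIT  vc=[6]
6: 0x6e (blk 6, set 0) → VC-HIT  vc=[14]
7: 0x63 (blk 6, set 0) → L1-HIT  vc=[14]
8: 0xee (blk 14, set 0) → VC-HIT  vc=[6]
9: 0x69 (blk 6, set 0) → VC-HIT  vc=[14]
10: 0x60 (blk 6, set 0) → L1-HIT  vc=[14]
11: 0x69 (blk 6, set 0) → L1-HIT  vc=[14]

MISSES = 2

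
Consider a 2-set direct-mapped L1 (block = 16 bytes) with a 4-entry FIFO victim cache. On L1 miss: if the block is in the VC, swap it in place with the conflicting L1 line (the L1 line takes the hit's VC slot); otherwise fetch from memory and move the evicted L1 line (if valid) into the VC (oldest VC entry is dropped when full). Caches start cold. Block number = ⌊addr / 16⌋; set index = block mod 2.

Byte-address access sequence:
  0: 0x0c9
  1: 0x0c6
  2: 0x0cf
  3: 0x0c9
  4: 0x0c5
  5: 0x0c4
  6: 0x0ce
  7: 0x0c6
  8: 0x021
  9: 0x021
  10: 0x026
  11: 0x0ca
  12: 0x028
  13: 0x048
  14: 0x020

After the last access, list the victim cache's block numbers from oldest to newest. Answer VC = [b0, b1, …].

VC = [12, 4]

0: 0xc9 (blk 12, set 0) → MISS  vc=[]
1: 0xc6 (blk 12, set 0) → L1-HIT  vc=[]
2: 0xcf (blk 12, set 0) → L1-HIT  vc=[]
3: 0xc9 (blk 12, set 0) → L1-HIT  vc=[]
4: 0xc5 (blk 12, set 0) → L1-HIT  vc=[]
5: 0xc4 (blk 12, set 0) → L1-HIT  vc=[]
6: 0xce (blk 12, set 0) → L1-HIT  vc=[]
7: 0xc6 (blk 12, set 0) → L1-HIT  vc=[]
8: 0x21 (blk 2, set 0) → MISS  vc=[12]
9: 0x21 (blk 2, set 0) → L1-HIT  vc=[12]
10: 0x26 (blk 2, set 0) → L1-HIT  vc=[12]
11: 0xca (blk 12, set 0) → VC-HIT  vc=[2]
12: 0x28 (blk 2, set 0) → VC-HIT  vc=[12]
13: 0x48 (blk 4, set 0) → MISS  vc=[12, 2]
14: 0x20 (blk 2, set 0) → VC-HIT  vc=[12, 4]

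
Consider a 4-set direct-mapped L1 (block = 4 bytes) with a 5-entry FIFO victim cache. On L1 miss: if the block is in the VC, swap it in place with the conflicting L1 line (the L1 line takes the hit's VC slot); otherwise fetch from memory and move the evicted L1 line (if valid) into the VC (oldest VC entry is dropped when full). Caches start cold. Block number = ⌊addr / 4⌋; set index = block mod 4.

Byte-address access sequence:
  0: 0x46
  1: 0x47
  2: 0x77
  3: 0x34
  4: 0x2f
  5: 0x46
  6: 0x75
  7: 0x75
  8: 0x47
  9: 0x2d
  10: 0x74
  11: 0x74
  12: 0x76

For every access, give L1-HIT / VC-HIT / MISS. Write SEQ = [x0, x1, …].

SEQ = [MISS, L1-HIT, MISS, MISS, MISS, VC-HIT, VC-HIT, L1-HIT, VC-HIT, L1-HIT, VC-HIT, L1-HIT, L1-HIT]

0: 0x46 (blk 17, set 1) → MISS  vc=[]
1: 0x47 (blk 17, set 1) → L1-HIT  vc=[]
2: 0x77 (blk 29, set 1) → MISS  vc=[17]
3: 0x34 (blk 13, set 1) → MISS  vc=[17, 29]
4: 0x2f (blk 11, set 3) → MISS  vc=[17, 29]
5: 0x46 (blk 17, set 1) → VC-HIT  vc=[13, 29]
6: 0x75 (blk 29, set 1) → VC-HIT  vc=[13, 17]
7: 0x75 (blk 29, set 1) → L1-HIT  vc=[13, 17]
8: 0x47 (blk 17, set 1) → VC-HIT  vc=[13, 29]
9: 0x2d (blk 11, set 3) → L1-HIT  vc=[13, 29]
10: 0x74 (blk 29, set 1) → VC-HIT  vc=[13, 17]
11: 0x74 (blk 29, set 1) → L1-HIT  vc=[13, 17]
12: 0x76 (blk 29, set 1) → L1-HIT  vc=[13, 17]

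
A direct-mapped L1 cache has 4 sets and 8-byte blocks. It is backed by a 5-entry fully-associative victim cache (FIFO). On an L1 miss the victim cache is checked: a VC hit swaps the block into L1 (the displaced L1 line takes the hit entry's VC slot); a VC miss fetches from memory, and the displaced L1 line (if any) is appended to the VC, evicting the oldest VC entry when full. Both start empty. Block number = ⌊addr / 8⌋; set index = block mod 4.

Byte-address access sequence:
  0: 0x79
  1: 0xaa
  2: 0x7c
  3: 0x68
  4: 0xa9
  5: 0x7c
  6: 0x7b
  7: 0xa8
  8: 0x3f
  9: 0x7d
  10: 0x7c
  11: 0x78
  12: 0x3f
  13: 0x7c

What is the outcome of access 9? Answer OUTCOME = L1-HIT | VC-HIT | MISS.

OUTCOME = VC-HIT

  [0] addr=0x79 blk=15 s=3: MISS | VC []
  [1] addr=0xaa blk=21 s=1: MISS | VC []
  [2] addr=0x7c blk=15 s=3: L1-HIT | VC []
  [3] addr=0x68 blk=13 s=1: MISS | VC [21]
  [4] addr=0xa9 blk=21 s=1: VC-HIT | VC [13]
  [5] addr=0x7c blk=15 s=3: L1-HIT | VC [13]
  [6] addr=0x7b blk=15 s=3: L1-HIT | VC [13]
  [7] addr=0xa8 blk=21 s=1: L1-HIT | VC [13]
  [8] addr=0x3f blk=7 s=3: MISS | VC [13, 15]
  [9] addr=0x7d blk=15 s=3: VC-HIT | VC [13, 7]
  [10] addr=0x7c blk=15 s=3: L1-HIT | VC [13, 7]
  [11] addr=0x78 blk=15 s=3: L1-HIT | VC [13, 7]
  [12] addr=0x3f blk=7 s=3: VC-HIT | VC [13, 15]
  [13] addr=0x7c blk=15 s=3: VC-HIT | VC [13, 7]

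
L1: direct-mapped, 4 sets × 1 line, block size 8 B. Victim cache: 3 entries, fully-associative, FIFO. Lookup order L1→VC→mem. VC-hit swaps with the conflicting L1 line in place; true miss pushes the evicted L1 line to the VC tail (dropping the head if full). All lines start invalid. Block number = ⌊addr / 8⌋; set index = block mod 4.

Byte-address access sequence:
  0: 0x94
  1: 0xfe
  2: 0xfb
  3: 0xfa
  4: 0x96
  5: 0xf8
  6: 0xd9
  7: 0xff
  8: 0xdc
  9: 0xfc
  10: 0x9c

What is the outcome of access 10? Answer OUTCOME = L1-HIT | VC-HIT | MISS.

#0 0x94→b18/s2 MISS; vc=[]
#1 0xfe→b31/s3 MISS; vc=[]
#2 0xfb→b31/s3 L1-HIT; vc=[]
#3 0xfa→b31/s3 L1-HIT; vc=[]
#4 0x96→b18/s2 L1-HIT; vc=[]
#5 0xf8→b31/s3 L1-HIT; vc=[]
#6 0xd9→b27/s3 MISS; vc=[31]
#7 0xff→b31/s3 VC-HIT; vc=[27]
#8 0xdc→b27/s3 VC-HIT; vc=[31]
#9 0xfc→b31/s3 VC-HIT; vc=[27]
#10 0x9c→b19/s3 MISS; vc=[27,31]

OUTCOME = MISS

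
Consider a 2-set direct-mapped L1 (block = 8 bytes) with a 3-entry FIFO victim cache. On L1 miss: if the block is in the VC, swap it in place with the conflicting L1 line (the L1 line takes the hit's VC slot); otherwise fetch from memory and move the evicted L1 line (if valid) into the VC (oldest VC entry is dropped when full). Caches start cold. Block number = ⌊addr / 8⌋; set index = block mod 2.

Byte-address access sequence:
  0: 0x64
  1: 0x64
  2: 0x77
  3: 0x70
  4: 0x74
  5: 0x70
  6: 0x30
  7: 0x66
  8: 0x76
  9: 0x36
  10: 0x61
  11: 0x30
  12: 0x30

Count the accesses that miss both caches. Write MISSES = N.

  [0] addr=0x64 blk=12 s=0: MISS | VC []
  [1] addr=0x64 blk=12 s=0: L1-HIT | VC []
  [2] addr=0x77 blk=14 s=0: MISS | VC [12]
  [3] addr=0x70 blk=14 s=0: L1-HIT | VC [12]
  [4] addr=0x74 blk=14 s=0: L1-HIT | VC [12]
  [5] addr=0x70 blk=14 s=0: L1-HIT | VC [12]
  [6] addr=0x30 blk=6 s=0: MISS | VC [12, 14]
  [7] addr=0x66 blk=12 s=0: VC-HIT | VC [6, 14]
  [8] addr=0x76 blk=14 s=0: VC-HIT | VC [6, 12]
  [9] addr=0x36 blk=6 s=0: VC-HIT | VC [14, 12]
  [10] addr=0x61 blk=12 s=0: VC-HIT | VC [14, 6]
  [11] addr=0x30 blk=6 s=0: VC-HIT | VC [14, 12]
  [12] addr=0x30 blk=6 s=0: L1-HIT | VC [14, 12]

MISSES = 3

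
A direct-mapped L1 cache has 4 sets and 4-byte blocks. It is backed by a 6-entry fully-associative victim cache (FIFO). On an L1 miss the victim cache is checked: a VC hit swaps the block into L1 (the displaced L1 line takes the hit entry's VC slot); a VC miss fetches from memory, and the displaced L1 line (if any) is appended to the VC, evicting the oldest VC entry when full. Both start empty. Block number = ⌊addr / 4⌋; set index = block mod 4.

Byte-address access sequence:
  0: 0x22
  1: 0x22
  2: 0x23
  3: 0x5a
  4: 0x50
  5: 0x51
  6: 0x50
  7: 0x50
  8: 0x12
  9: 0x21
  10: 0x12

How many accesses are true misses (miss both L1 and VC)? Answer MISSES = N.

0: 0x22 (blk 8, set 0) → MISS  vc=[]
1: 0x22 (blk 8, set 0) → L1-HIT  vc=[]
2: 0x23 (blk 8, set 0) → L1-HIT  vc=[]
3: 0x5a (blk 22, set 2) → MISS  vc=[]
4: 0x50 (blk 20, set 0) → MISS  vc=[8]
5: 0x51 (blk 20, set 0) → L1-HIT  vc=[8]
6: 0x50 (blk 20, set 0) → L1-HIT  vc=[8]
7: 0x50 (blk 20, set 0) → L1-HIT  vc=[8]
8: 0x12 (blk 4, set 0) → MISS  vc=[8, 20]
9: 0x21 (blk 8, set 0) → VC-HIT  vc=[4, 20]
10: 0x12 (blk 4, set 0) → VC-HIT  vc=[8, 20]

MISSES = 4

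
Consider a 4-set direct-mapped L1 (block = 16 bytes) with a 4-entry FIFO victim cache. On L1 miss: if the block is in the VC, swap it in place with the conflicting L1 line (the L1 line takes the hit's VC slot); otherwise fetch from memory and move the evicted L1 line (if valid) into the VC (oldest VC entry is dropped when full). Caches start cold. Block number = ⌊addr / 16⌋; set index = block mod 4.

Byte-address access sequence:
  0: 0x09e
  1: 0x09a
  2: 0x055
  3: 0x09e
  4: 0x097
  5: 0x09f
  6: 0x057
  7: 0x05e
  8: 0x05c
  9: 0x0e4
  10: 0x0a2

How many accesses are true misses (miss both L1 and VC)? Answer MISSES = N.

  [0] addr=0x9e blk=9 s=1: MISS | VC []
  [1] addr=0x9a blk=9 s=1: L1-HIT | VC []
  [2] addr=0x55 blk=5 s=1: MISS | VC [9]
  [3] addr=0x9e blk=9 s=1: VC-HIT | VC [5]
  [4] addr=0x97 blk=9 s=1: L1-HIT | VC [5]
  [5] addr=0x9f blk=9 s=1: L1-HIT | VC [5]
  [6] addr=0x57 blk=5 s=1: VC-HIT | VC [9]
  [7] addr=0x5e blk=5 s=1: L1-HIT | VC [9]
  [8] addr=0x5c blk=5 s=1: L1-HIT | VC [9]
  [9] addr=0xe4 blk=14 s=2: MISS | VC [9]
  [10] addr=0xa2 blk=10 s=2: MISS | VC [9, 14]

MISSES = 4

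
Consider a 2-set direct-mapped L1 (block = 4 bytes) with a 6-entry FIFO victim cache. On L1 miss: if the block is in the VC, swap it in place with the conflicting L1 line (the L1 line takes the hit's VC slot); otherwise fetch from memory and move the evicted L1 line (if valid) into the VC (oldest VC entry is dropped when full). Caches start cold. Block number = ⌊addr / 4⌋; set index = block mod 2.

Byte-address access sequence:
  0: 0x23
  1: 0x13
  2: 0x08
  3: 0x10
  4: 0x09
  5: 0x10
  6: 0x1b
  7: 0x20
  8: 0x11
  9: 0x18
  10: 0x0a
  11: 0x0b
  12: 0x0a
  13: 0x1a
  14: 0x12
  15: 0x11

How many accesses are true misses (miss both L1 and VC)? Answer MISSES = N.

MISSES = 4

#0 0x23→b8/s0 MISS; vc=[]
#1 0x13→b4/s0 MISS; vc=[8]
#2 0x8→b2/s0 MISS; vc=[8,4]
#3 0x10→b4/s0 VC-HIT; vc=[8,2]
#4 0x9→b2/s0 VC-HIT; vc=[8,4]
#5 0x10→b4/s0 VC-HIT; vc=[8,2]
#6 0x1b→b6/s0 MISS; vc=[8,2,4]
#7 0x20→b8/s0 VC-HIT; vc=[6,2,4]
#8 0x11→b4/s0 VC-HIT; vc=[6,2,8]
#9 0x18→b6/s0 VC-HIT; vc=[4,2,8]
#10 0xa→b2/s0 VC-HIT; vc=[4,6,8]
#11 0xb→b2/s0 L1-HIT; vc=[4,6,8]
#12 0xa→b2/s0 L1-HIT; vc=[4,6,8]
#13 0x1a→b6/s0 VC-HIT; vc=[4,2,8]
#14 0x12→b4/s0 VC-HIT; vc=[6,2,8]
#15 0x11→b4/s0 L1-HIT; vc=[6,2,8]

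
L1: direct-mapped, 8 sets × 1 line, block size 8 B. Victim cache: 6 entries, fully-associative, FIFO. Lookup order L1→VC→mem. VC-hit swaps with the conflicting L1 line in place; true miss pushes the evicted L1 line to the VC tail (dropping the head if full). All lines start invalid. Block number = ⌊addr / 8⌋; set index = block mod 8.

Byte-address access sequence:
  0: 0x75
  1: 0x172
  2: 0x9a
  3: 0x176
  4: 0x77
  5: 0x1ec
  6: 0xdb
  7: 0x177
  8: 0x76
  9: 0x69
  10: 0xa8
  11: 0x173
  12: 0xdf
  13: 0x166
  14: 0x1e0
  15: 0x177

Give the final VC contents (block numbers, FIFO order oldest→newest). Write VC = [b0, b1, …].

VC = [14, 19, 61, 13, 44]

  [0] addr=0x75 blk=14 s=6: MISS | VC []
  [1] addr=0x172 blk=46 s=6: MISS | VC [14]
  [2] addr=0x9a blk=19 s=3: MISS | VC [14]
  [3] addr=0x176 blk=46 s=6: L1-HIT | VC [14]
  [4] addr=0x77 blk=14 s=6: VC-HIT | VC [46]
  [5] addr=0x1ec blk=61 s=5: MISS | VC [46]
  [6] addr=0xdb blk=27 s=3: MISS | VC [46, 19]
  [7] addr=0x177 blk=46 s=6: VC-HIT | VC [14, 19]
  [8] addr=0x76 blk=14 s=6: VC-HIT | VC [46, 19]
  [9] addr=0x69 blk=13 s=5: MISS | VC [46, 19, 61]
  [10] addr=0xa8 blk=21 s=5: MISS | VC [46, 19, 61, 13]
  [11] addr=0x173 blk=46 s=6: VC-HIT | VC [14, 19, 61, 13]
  [12] addr=0xdf blk=27 s=3: L1-HIT | VC [14, 19, 61, 13]
  [13] addr=0x166 blk=44 s=4: MISS | VC [14, 19, 61, 13]
  [14] addr=0x1e0 blk=60 s=4: MISS | VC [14, 19, 61, 13, 44]
  [15] addr=0x177 blk=46 s=6: L1-HIT | VC [14, 19, 61, 13, 44]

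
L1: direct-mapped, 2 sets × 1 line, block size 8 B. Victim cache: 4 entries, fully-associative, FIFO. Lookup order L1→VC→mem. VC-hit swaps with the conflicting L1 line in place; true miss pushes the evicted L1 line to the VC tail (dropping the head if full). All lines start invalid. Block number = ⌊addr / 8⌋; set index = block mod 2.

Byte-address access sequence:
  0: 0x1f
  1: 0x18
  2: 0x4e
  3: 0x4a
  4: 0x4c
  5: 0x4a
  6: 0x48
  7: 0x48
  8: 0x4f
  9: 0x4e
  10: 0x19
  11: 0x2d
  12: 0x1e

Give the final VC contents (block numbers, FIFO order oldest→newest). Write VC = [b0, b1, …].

VC = [9, 5]

  [0] addr=0x1f blk=3 s=1: MISS | VC []
  [1] addr=0x18 blk=3 s=1: L1-HIT | VC []
  [2] addr=0x4e blk=9 s=1: MISS | VC [3]
  [3] addr=0x4a blk=9 s=1: L1-HIT | VC [3]
  [4] addr=0x4c blk=9 s=1: L1-HIT | VC [3]
  [5] addr=0x4a blk=9 s=1: L1-HIT | VC [3]
  [6] addr=0x48 blk=9 s=1: L1-HIT | VC [3]
  [7] addr=0x48 blk=9 s=1: L1-HIT | VC [3]
  [8] addr=0x4f blk=9 s=1: L1-HIT | VC [3]
  [9] addr=0x4e blk=9 s=1: L1-HIT | VC [3]
  [10] addr=0x19 blk=3 s=1: VC-HIT | VC [9]
  [11] addr=0x2d blk=5 s=1: MISS | VC [9, 3]
  [12] addr=0x1e blk=3 s=1: VC-HIT | VC [9, 5]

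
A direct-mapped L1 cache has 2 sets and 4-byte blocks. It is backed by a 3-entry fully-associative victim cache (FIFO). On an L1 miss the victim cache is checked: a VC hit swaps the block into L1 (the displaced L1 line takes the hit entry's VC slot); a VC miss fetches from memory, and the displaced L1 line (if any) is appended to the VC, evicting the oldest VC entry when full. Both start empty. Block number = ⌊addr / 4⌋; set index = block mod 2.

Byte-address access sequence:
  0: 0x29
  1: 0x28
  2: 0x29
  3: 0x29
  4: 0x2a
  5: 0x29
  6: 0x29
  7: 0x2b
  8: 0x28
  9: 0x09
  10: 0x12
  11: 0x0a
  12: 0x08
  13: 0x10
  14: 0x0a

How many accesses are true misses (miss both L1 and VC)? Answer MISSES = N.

MISSES = 3

  [0] addr=0x29 blk=10 s=0: MISS | VC []
  [1] addr=0x28 blk=10 s=0: L1-HIT | VC []
  [2] addr=0x29 blk=10 s=0: L1-HIT | VC []
  [3] addr=0x29 blk=10 s=0: L1-HIT | VC []
  [4] addr=0x2a blk=10 s=0: L1-HIT | VC []
  [5] addr=0x29 blk=10 s=0: L1-HIT | VC []
  [6] addr=0x29 blk=10 s=0: L1-HIT | VC []
  [7] addr=0x2b blk=10 s=0: L1-HIT | VC []
  [8] addr=0x28 blk=10 s=0: L1-HIT | VC []
  [9] addr=0x9 blk=2 s=0: MISS | VC [10]
  [10] addr=0x12 blk=4 s=0: MISS | VC [10, 2]
  [11] addr=0xa blk=2 s=0: VC-HIT | VC [10, 4]
  [12] addr=0x8 blk=2 s=0: L1-HIT | VC [10, 4]
  [13] addr=0x10 blk=4 s=0: VC-HIT | VC [10, 2]
  [14] addr=0xa blk=2 s=0: VC-HIT | VC [10, 4]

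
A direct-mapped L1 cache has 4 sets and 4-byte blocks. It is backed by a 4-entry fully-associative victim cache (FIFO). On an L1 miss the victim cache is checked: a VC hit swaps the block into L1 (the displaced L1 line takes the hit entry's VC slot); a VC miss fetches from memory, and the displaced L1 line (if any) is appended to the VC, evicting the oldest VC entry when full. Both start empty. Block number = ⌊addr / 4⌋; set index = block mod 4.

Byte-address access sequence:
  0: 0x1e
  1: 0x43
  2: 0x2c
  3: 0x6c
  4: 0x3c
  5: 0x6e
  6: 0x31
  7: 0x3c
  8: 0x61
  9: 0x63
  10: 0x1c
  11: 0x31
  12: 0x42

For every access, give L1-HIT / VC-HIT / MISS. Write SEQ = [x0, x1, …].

SEQ = [MISS, MISS, MISS, MISS, MISS, VC-HIT, MISS, VC-HIT, MISS, L1-HIT, MISS, VC-HIT, VC-HIT]

  [0] addr=0x1e blk=7 s=3: MISS | VC []
  [1] addr=0x43 blk=16 s=0: MISS | VC []
  [2] addr=0x2c blk=11 s=3: MISS | VC [7]
  [3] addr=0x6c blk=27 s=3: MISS | VC [7, 11]
  [4] addr=0x3c blk=15 s=3: MISS | VC [7, 11, 27]
  [5] addr=0x6e blk=27 s=3: VC-HIT | VC [7, 11, 15]
  [6] addr=0x31 blk=12 s=0: MISS | VC [7, 11, 15, 16]
  [7] addr=0x3c blk=15 s=3: VC-HIT | VC [7, 11, 27, 16]
  [8] addr=0x61 blk=24 s=0: MISS | VC [11, 27, 16, 12]
  [9] addr=0x63 blk=24 s=0: L1-HIT | VC [11, 27, 16, 12]
  [10] addr=0x1c blk=7 s=3: MISS | VC [27, 16, 12, 15]
  [11] addr=0x31 blk=12 s=0: VC-HIT | VC [27, 16, 24, 15]
  [12] addr=0x42 blk=16 s=0: VC-HIT | VC [27, 12, 24, 15]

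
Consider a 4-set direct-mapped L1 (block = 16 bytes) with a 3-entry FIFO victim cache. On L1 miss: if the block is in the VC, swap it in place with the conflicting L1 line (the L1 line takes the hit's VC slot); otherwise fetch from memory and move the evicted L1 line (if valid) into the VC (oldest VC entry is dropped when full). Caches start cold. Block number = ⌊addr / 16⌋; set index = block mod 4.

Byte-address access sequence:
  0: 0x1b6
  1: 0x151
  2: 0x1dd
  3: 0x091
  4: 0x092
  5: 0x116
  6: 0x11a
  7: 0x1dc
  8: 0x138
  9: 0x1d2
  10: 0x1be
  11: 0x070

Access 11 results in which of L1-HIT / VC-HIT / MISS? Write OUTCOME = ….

OUTCOME = MISS

  [0] addr=0x1b6 blk=27 s=3: MISS | VC []
  [1] addr=0x151 blk=21 s=1: MISS | VC []
  [2] addr=0x1dd blk=29 s=1: MISS | VC [21]
  [3] addr=0x91 blk=9 s=1: MISS | VC [21, 29]
  [4] addr=0x92 blk=9 s=1: L1-HIT | VC [21, 29]
  [5] addr=0x116 blk=17 s=1: MISS | VC [21, 29, 9]
  [6] addr=0x11a blk=17 s=1: L1-HIT | VC [21, 29, 9]
  [7] addr=0x1dc blk=29 s=1: VC-HIT | VC [21, 17, 9]
  [8] addr=0x138 blk=19 s=3: MISS | VC [17, 9, 27]
  [9] addr=0x1d2 blk=29 s=1: L1-HIT | VC [17, 9, 27]
  [10] addr=0x1be blk=27 s=3: VC-HIT | VC [17, 9, 19]
  [11] addr=0x70 blk=7 s=3: MISS | VC [9, 19, 27]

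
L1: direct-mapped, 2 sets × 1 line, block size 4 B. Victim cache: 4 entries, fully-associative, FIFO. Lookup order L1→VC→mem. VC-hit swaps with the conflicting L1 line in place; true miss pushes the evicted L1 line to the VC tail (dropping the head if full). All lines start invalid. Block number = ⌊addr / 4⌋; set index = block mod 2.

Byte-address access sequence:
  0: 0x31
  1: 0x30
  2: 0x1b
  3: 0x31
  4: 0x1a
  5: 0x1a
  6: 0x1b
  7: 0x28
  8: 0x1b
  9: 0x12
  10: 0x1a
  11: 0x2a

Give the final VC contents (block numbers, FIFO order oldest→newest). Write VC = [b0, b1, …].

  [0] addr=0x31 blk=12 s=0: MISS | VC []
  [1] addr=0x30 blk=12 s=0: L1-HIT | VC []
  [2] addr=0x1b blk=6 s=0: MISS | VC [12]
  [3] addr=0x31 blk=12 s=0: VC-HIT | VC [6]
  [4] addr=0x1a blk=6 s=0: VC-HIT | VC [12]
  [5] addr=0x1a blk=6 s=0: L1-HIT | VC [12]
  [6] addr=0x1b blk=6 s=0: L1-HIT | VC [12]
  [7] addr=0x28 blk=10 s=0: MISS | VC [12, 6]
  [8] addr=0x1b blk=6 s=0: VC-HIT | VC [12, 10]
  [9] addr=0x12 blk=4 s=0: MISS | VC [12, 10, 6]
  [10] addr=0x1a blk=6 s=0: VC-HIT | VC [12, 10, 4]
  [11] addr=0x2a blk=10 s=0: VC-HIT | VC [12, 6, 4]

VC = [12, 6, 4]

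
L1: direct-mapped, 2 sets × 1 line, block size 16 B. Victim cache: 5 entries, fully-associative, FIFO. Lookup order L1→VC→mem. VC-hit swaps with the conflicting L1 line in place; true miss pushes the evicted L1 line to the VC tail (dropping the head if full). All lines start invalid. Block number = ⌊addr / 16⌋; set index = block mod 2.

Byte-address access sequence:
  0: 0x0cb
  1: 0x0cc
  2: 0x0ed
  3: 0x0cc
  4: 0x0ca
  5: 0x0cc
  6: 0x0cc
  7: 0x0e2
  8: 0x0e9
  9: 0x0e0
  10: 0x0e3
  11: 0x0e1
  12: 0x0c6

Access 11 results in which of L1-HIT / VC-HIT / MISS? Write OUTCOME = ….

OUTCOME = L1-HIT

  [0] addr=0xcb blk=12 s=0: MISS | VC []
  [1] addr=0xcc blk=12 s=0: L1-HIT | VC []
  [2] addr=0xed blk=14 s=0: MISS | VC [12]
  [3] addr=0xcc blk=12 s=0: VC-HIT | VC [14]
  [4] addr=0xca blk=12 s=0: L1-HIT | VC [14]
  [5] addr=0xcc blk=12 s=0: L1-HIT | VC [14]
  [6] addr=0xcc blk=12 s=0: L1-HIT | VC [14]
  [7] addr=0xe2 blk=14 s=0: VC-HIT | VC [12]
  [8] addr=0xe9 blk=14 s=0: L1-HIT | VC [12]
  [9] addr=0xe0 blk=14 s=0: L1-HIT | VC [12]
  [10] addr=0xe3 blk=14 s=0: L1-HIT | VC [12]
  [11] addr=0xe1 blk=14 s=0: L1-HIT | VC [12]
  [12] addr=0xc6 blk=12 s=0: VC-HIT | VC [14]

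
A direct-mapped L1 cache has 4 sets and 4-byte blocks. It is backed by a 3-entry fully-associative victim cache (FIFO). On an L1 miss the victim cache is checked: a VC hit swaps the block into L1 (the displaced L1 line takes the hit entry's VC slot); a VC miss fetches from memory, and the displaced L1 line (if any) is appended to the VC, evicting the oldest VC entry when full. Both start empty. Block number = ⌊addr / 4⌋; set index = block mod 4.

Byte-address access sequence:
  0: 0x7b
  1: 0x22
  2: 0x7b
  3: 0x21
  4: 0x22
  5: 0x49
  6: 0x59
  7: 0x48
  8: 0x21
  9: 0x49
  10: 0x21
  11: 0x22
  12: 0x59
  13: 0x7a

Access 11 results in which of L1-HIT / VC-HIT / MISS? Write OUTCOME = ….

OUTCOME = L1-HIT

0: 0x7b (blk 30, set 2) → MISS  vc=[]
1: 0x22 (blk 8, set 0) → MISS  vc=[]
2: 0x7b (blk 30, set 2) → L1-HIT  vc=[]
3: 0x21 (blk 8, set 0) → L1-HIT  vc=[]
4: 0x22 (blk 8, set 0) → L1-HIT  vc=[]
5: 0x49 (blk 18, set 2) → MISS  vc=[30]
6: 0x59 (blk 22, set 2) → MISS  vc=[30, 18]
7: 0x48 (blk 18, set 2) → VC-HIT  vc=[30, 22]
8: 0x21 (blk 8, set 0) → L1-HIT  vc=[30, 22]
9: 0x49 (blk 18, set 2) → L1-HIT  vc=[30, 22]
10: 0x21 (blk 8, set 0) → L1-HIT  vc=[30, 22]
11: 0x22 (blk 8, set 0) → L1-HIT  vc=[30, 22]
12: 0x59 (blk 22, set 2) → VC-HIT  vc=[30, 18]
13: 0x7a (blk 30, set 2) → VC-HIT  vc=[22, 18]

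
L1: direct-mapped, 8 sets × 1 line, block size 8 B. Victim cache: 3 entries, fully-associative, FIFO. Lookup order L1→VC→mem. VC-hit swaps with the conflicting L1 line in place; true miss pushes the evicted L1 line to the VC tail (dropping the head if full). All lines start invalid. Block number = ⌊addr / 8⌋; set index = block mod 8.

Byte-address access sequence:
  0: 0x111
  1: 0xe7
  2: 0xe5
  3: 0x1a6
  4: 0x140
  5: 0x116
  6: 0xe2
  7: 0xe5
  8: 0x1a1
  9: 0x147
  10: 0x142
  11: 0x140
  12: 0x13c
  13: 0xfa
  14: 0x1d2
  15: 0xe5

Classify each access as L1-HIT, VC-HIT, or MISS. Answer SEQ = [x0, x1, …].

SEQ = [MISS, MISS, L1-HIT, MISS, MISS, L1-HIT, VC-HIT, L1-HIT, VC-HIT, L1-HIT, L1-HIT, L1-HIT, MISS, MISS, MISS, VC-HIT]

#0 0x111→b34/s2 MISS; vc=[]
#1 0xe7→b28/s4 MISS; vc=[]
#2 0xe5→b28/s4 L1-HIT; vc=[]
#3 0x1a6→b52/s4 MISS; vc=[28]
#4 0x140→b40/s0 MISS; vc=[28]
#5 0x116→b34/s2 L1-HIT; vc=[28]
#6 0xe2→b28/s4 VC-HIT; vc=[52]
#7 0xe5→b28/s4 L1-HIT; vc=[52]
#8 0x1a1→b52/s4 VC-HIT; vc=[28]
#9 0x147→b40/s0 L1-HIT; vc=[28]
#10 0x142→b40/s0 L1-HIT; vc=[28]
#11 0x140→b40/s0 L1-HIT; vc=[28]
#12 0x13c→b39/s7 MISS; vc=[28]
#13 0xfa→b31/s7 MISS; vc=[28,39]
#14 0x1d2→b58/s2 MISS; vc=[28,39,34]
#15 0xe5→b28/s4 VC-HIT; vc=[52,39,34]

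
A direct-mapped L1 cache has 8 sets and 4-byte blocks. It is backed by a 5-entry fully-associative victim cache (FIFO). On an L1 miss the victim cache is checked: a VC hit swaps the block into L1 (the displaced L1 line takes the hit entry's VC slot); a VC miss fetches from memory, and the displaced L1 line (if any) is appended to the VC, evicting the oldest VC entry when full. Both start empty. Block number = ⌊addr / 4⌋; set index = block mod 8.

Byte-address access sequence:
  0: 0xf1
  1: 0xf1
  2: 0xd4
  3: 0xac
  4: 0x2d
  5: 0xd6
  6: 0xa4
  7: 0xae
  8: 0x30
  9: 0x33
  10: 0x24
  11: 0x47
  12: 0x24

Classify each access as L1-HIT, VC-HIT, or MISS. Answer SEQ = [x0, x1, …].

SEQ = [MISS, L1-HIT, MISS, MISS, MISS, L1-HIT, MISS, VC-HIT, MISS, L1-HIT, MISS, MISS, VC-HIT]

#0 0xf1→b60/s4 MISS; vc=[]
#1 0xf1→b60/s4 L1-HIT; vc=[]
#2 0xd4→b53/s5 MISS; vc=[]
#3 0xac→b43/s3 MISS; vc=[]
#4 0x2d→b11/s3 MISS; vc=[43]
#5 0xd6→b53/s5 L1-HIT; vc=[43]
#6 0xa4→b41/s1 MISS; vc=[43]
#7 0xae→b43/s3 VC-HIT; vc=[11]
#8 0x30→b12/s4 MISS; vc=[11,60]
#9 0x33→b12/s4 L1-HIT; vc=[11,60]
#10 0x24→b9/s1 MISS; vc=[11,60,41]
#11 0x47→b17/s1 MISS; vc=[11,60,41,9]
#12 0x24→b9/s1 VC-HIT; vc=[11,60,41,17]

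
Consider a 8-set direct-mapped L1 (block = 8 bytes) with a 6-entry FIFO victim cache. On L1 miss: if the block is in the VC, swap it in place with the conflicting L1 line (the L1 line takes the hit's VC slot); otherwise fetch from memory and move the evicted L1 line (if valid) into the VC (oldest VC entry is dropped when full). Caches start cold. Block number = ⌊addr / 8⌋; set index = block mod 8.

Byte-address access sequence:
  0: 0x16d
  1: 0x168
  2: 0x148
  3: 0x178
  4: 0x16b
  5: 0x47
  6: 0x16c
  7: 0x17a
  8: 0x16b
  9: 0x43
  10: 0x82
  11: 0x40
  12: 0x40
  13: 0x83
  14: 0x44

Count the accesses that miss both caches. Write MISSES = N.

MISSES = 5

  [0] addr=0x16d blk=45 s=5: MISS | VC []
  [1] addr=0x168 blk=45 s=5: L1-HIT | VC []
  [2] addr=0x148 blk=41 s=1: MISS | VC []
  [3] addr=0x178 blk=47 s=7: MISS | VC []
  [4] addr=0x16b blk=45 s=5: L1-HIT | VC []
  [5] addr=0x47 blk=8 s=0: MISS | VC []
  [6] addr=0x16c blk=45 s=5: L1-HIT | VC []
  [7] addr=0x17a blk=47 s=7: L1-HIT | VC []
  [8] addr=0x16b blk=45 s=5: L1-HIT | VC []
  [9] addr=0x43 blk=8 s=0: L1-HIT | VC []
  [10] addr=0x82 blk=16 s=0: MISS | VC [8]
  [11] addr=0x40 blk=8 s=0: VC-HIT | VC [16]
  [12] addr=0x40 blk=8 s=0: L1-HIT | VC [16]
  [13] addr=0x83 blk=16 s=0: VC-HIT | VC [8]
  [14] addr=0x44 blk=8 s=0: VC-HIT | VC [16]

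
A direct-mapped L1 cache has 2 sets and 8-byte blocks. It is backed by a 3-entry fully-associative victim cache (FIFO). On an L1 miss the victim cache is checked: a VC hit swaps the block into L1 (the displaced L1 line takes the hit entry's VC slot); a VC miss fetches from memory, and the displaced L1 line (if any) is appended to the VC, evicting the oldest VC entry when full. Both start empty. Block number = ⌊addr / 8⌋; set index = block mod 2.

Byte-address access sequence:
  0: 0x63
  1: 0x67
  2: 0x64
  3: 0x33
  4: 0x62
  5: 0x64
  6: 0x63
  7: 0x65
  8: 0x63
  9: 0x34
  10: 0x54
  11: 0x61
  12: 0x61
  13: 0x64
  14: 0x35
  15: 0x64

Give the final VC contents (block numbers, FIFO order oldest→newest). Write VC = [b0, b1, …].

0: 0x63 (blk 12, set 0) → MISS  vc=[]
1: 0x67 (blk 12, set 0) → L1-HIT  vc=[]
2: 0x64 (blk 12, set 0) → L1-HIT  vc=[]
3: 0x33 (blk 6, set 0) → MISS  vc=[12]
4: 0x62 (blk 12, set 0) → VC-HIT  vc=[6]
5: 0x64 (blk 12, set 0) → L1-HIT  vc=[6]
6: 0x63 (blk 12, set 0) → L1-HIT  vc=[6]
7: 0x65 (blk 12, set 0) → L1-HIT  vc=[6]
8: 0x63 (blk 12, set 0) → L1-HIT  vc=[6]
9: 0x34 (blk 6, set 0) → VC-HIT  vc=[12]
10: 0x54 (blk 10, set 0) → MISS  vc=[12, 6]
11: 0x61 (blk 12, set 0) → VC-HIT  vc=[10, 6]
12: 0x61 (blk 12, set 0) → L1-HIT  vc=[10, 6]
13: 0x64 (blk 12, set 0) → L1-HIT  vc=[10, 6]
14: 0x35 (blk 6, set 0) → VC-HIT  vc=[10, 12]
15: 0x64 (blk 12, set 0) → VC-HIT  vc=[10, 6]

VC = [10, 6]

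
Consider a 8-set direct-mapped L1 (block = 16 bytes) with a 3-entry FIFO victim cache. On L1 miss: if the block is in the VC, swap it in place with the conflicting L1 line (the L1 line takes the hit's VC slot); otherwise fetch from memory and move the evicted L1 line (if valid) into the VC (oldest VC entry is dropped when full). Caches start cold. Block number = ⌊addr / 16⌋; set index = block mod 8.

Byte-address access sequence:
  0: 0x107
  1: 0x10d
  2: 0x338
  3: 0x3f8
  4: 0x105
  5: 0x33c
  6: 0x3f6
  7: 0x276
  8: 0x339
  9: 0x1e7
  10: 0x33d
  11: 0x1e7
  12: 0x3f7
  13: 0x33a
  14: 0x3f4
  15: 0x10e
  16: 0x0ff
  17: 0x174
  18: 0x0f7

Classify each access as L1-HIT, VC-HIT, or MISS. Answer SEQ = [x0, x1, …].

SEQ = [MISS, L1-HIT, MISS, MISS, L1-HIT, L1-HIT, L1-HIT, MISS, L1-HIT, MISS, L1-HIT, L1-HIT, VC-HIT, L1-HIT, L1-HIT, L1-HIT, MISS, MISS, VC-HIT]

0: 0x107 (blk 16, set 0) → MISS  vc=[]
1: 0x10d (blk 16, set 0) → L1-HIT  vc=[]
2: 0x338 (blk 51, set 3) → MISS  vc=[]
3: 0x3f8 (blk 63, set 7) → MISS  vc=[]
4: 0x105 (blk 16, set 0) → L1-HIT  vc=[]
5: 0x33c (blk 51, set 3) → L1-HIT  vc=[]
6: 0x3f6 (blk 63, set 7) → L1-HIT  vc=[]
7: 0x276 (blk 39, set 7) → MISS  vc=[63]
8: 0x339 (blk 51, set 3) → L1-HIT  vc=[63]
9: 0x1e7 (blk 30, set 6) → MISS  vc=[63]
10: 0x33d (blk 51, set 3) → L1-HIT  vc=[63]
11: 0x1e7 (blk 30, set 6) → L1-HIT  vc=[63]
12: 0x3f7 (blk 63, set 7) → VC-HIT  vc=[39]
13: 0x33a (blk 51, set 3) → L1-HIT  vc=[39]
14: 0x3f4 (blk 63, set 7) → L1-HIT  vc=[39]
15: 0x10e (blk 16, set 0) → L1-HIT  vc=[39]
16: 0xff (blk 15, set 7) → MISS  vc=[39, 63]
17: 0x174 (blk 23, set 7) → MISS  vc=[39, 63, 15]
18: 0xf7 (blk 15, set 7) → VC-HIT  vc=[39, 63, 23]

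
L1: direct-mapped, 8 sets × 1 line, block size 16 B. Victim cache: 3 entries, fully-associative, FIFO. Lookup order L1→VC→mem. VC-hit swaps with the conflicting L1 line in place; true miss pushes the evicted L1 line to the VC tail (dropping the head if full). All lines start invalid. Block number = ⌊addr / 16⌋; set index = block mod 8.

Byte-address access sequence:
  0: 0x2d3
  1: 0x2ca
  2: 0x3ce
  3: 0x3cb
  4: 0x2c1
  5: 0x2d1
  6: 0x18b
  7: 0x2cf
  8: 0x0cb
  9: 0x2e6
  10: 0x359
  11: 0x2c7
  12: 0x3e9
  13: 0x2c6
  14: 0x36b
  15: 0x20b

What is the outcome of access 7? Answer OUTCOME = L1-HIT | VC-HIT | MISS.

#0 0x2d3→b45/s5 MISS; vc=[]
#1 0x2ca→b44/s4 MISS; vc=[]
#2 0x3ce→b60/s4 MISS; vc=[44]
#3 0x3cb→b60/s4 L1-HIT; vc=[44]
#4 0x2c1→b44/s4 VC-HIT; vc=[60]
#5 0x2d1→b45/s5 L1-HIT; vc=[60]
#6 0x18b→b24/s0 MISS; vc=[60]
#7 0x2cf→b44/s4 L1-HIT; vc=[60]
#8 0xcb→b12/s4 MISS; vc=[60,44]
#9 0x2e6→b46/s6 MISS; vc=[60,44]
#10 0x359→b53/s5 MISS; vc=[60,44,45]
#11 0x2c7→b44/s4 VC-HIT; vc=[60,12,45]
#12 0x3e9→b62/s6 MISS; vc=[12,45,46]
#13 0x2c6→b44/s4 L1-HIT; vc=[12,45,46]
#14 0x36b→b54/s6 MISS; vc=[45,46,62]
#15 0x20b→b32/s0 MISS; vc=[46,62,24]

OUTCOME = L1-HIT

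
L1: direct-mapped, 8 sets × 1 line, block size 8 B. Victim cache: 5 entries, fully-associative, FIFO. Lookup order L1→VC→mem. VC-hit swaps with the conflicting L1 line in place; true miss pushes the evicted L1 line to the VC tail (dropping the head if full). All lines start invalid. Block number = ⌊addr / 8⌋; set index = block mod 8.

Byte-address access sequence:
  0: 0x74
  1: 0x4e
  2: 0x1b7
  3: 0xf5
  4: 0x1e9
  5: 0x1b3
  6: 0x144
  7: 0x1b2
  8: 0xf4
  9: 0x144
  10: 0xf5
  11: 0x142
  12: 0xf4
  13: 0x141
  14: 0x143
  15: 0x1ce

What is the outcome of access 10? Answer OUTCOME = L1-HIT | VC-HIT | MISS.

OUTCOME = L1-HIT

  [0] addr=0x74 blk=14 s=6: MISS | VC []
  [1] addr=0x4e blk=9 s=1: MISS | VC []
  [2] addr=0x1b7 blk=54 s=6: MISS | VC [14]
  [3] addr=0xf5 blk=30 s=6: MISS | VC [14, 54]
  [4] addr=0x1e9 blk=61 s=5: MISS | VC [14, 54]
  [5] addr=0x1b3 blk=54 s=6: VC-HIT | VC [14, 30]
  [6] addr=0x144 blk=40 s=0: MISS | VC [14, 30]
  [7] addr=0x1b2 blk=54 s=6: L1-HIT | VC [14, 30]
  [8] addr=0xf4 blk=30 s=6: VC-HIT | VC [14, 54]
  [9] addr=0x144 blk=40 s=0: L1-HIT | VC [14, 54]
  [10] addr=0xf5 blk=30 s=6: L1-HIT | VC [14, 54]
  [11] addr=0x142 blk=40 s=0: L1-HIT | VC [14, 54]
  [12] addr=0xf4 blk=30 s=6: L1-HIT | VC [14, 54]
  [13] addr=0x141 blk=40 s=0: L1-HIT | VC [14, 54]
  [14] addr=0x143 blk=40 s=0: L1-HIT | VC [14, 54]
  [15] addr=0x1ce blk=57 s=1: MISS | VC [14, 54, 9]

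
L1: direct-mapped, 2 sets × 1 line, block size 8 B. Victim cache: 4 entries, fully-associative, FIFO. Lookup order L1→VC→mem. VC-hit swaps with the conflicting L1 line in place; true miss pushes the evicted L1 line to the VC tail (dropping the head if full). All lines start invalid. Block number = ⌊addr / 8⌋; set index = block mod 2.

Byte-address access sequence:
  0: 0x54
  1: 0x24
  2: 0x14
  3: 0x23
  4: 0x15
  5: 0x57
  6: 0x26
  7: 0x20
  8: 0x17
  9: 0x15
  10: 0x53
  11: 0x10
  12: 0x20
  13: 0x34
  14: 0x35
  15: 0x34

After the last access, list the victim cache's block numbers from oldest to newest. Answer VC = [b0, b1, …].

0: 0x54 (blk 10, set 0) → MISS  vc=[]
1: 0x24 (blk 4, set 0) → MISS  vc=[10]
2: 0x14 (blk 2, set 0) → MISS  vc=[10, 4]
3: 0x23 (blk 4, set 0) → VC-HIT  vc=[10, 2]
4: 0x15 (blk 2, set 0) → VC-HIT  vc=[10, 4]
5: 0x57 (blk 10, set 0) → VC-HIT  vc=[2, 4]
6: 0x26 (blk 4, set 0) → VC-HIT  vc=[2, 10]
7: 0x20 (blk 4, set 0) → L1-HIT  vc=[2, 10]
8: 0x17 (blk 2, set 0) → VC-HIT  vc=[4, 10]
9: 0x15 (blk 2, set 0) → L1-HIT  vc=[4, 10]
10: 0x53 (blk 10, set 0) → VC-HIT  vc=[4, 2]
11: 0x10 (blk 2, set 0) → VC-HIT  vc=[4, 10]
12: 0x20 (blk 4, set 0) → VC-HIT  vc=[2, 10]
13: 0x34 (blk 6, set 0) → MISS  vc=[2, 10, 4]
14: 0x35 (blk 6, set 0) → L1-HIT  vc=[2, 10, 4]
15: 0x34 (blk 6, set 0) → L1-HIT  vc=[2, 10, 4]

VC = [2, 10, 4]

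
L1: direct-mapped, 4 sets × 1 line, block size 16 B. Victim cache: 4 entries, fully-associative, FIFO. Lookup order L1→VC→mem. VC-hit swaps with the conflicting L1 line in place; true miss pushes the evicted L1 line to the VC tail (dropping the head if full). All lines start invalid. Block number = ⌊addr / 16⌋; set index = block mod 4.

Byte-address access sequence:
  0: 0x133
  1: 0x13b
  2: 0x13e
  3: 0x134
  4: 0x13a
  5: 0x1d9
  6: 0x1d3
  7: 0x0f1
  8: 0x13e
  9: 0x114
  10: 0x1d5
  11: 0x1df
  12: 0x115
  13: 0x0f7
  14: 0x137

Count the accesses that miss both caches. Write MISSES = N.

#0 0x133→b19/s3 MISS; vc=[]
#1 0x13b→b19/s3 L1-HIT; vc=[]
#2 0x13e→b19/s3 L1-HIT; vc=[]
#3 0x134→b19/s3 L1-HIT; vc=[]
#4 0x13a→b19/s3 L1-HIT; vc=[]
#5 0x1d9→b29/s1 MISS; vc=[]
#6 0x1d3→b29/s1 L1-HIT; vc=[]
#7 0xf1→b15/s3 MISS; vc=[19]
#8 0x13e→b19/s3 VC-HIT; vc=[15]
#9 0x114→b17/s1 MISS; vc=[15,29]
#10 0x1d5→b29/s1 VC-HIT; vc=[15,17]
#11 0x1df→b29/s1 L1-HIT; vc=[15,17]
#12 0x115→b17/s1 VC-HIT; vc=[15,29]
#13 0xf7→b15/s3 VC-HIT; vc=[19,29]
#14 0x137→b19/s3 VC-HIT; vc=[15,29]

MISSES = 4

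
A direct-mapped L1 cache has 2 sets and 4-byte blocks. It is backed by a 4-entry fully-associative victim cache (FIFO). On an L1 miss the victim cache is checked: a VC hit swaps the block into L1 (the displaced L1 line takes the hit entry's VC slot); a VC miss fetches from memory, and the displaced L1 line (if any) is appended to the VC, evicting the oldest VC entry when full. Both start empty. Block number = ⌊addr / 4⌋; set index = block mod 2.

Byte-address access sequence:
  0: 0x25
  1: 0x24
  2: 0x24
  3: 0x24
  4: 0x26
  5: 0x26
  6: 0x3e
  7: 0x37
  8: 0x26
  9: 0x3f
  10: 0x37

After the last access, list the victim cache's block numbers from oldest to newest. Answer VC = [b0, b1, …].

VC = [15, 9]

  [0] addr=0x25 blk=9 s=1: MISS | VC []
  [1] addr=0x24 blk=9 s=1: L1-HIT | VC []
  [2] addr=0x24 blk=9 s=1: L1-HIT | VC []
  [3] addr=0x24 blk=9 s=1: L1-HIT | VC []
  [4] addr=0x26 blk=9 s=1: L1-HIT | VC []
  [5] addr=0x26 blk=9 s=1: L1-HIT | VC []
  [6] addr=0x3e blk=15 s=1: MISS | VC [9]
  [7] addr=0x37 blk=13 s=1: MISS | VC [9, 15]
  [8] addr=0x26 blk=9 s=1: VC-HIT | VC [13, 15]
  [9] addr=0x3f blk=15 s=1: VC-HIT | VC [13, 9]
  [10] addr=0x37 blk=13 s=1: VC-HIT | VC [15, 9]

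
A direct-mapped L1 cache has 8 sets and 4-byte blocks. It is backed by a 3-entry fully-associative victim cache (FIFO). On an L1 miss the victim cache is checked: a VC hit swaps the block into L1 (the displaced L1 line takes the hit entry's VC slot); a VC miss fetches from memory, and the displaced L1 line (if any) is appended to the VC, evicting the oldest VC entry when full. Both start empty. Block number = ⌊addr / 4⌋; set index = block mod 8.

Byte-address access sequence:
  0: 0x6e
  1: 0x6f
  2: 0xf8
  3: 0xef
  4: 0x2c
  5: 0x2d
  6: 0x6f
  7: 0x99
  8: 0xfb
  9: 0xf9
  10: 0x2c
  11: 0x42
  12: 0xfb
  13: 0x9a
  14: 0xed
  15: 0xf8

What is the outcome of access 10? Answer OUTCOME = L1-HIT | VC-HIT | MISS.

0: 0x6e (blk 27, set 3) → MISS  vc=[]
1: 0x6f (blk 27, set 3) → L1-HIT  vc=[]
2: 0xf8 (blk 62, set 6) → MISS  vc=[]
3: 0xef (blk 59, set 3) → MISS  vc=[27]
4: 0x2c (blk 11, set 3) → MISS  vc=[27, 59]
5: 0x2d (blk 11, set 3) → L1-HIT  vc=[27, 59]
6: 0x6f (blk 27, set 3) → VC-HIT  vc=[11, 59]
7: 0x99 (blk 38, set 6) → MISS  vc=[11, 59, 62]
8: 0xfb (blk 62, set 6) → VC-HIT  vc=[11, 59, 38]
9: 0xf9 (blk 62, set 6) → L1-HIT  vc=[11, 59, 38]
10: 0x2c (blk 11, set 3) → VC-HIT  vc=[27, 59, 38]
11: 0x42 (blk 16, set 0) → MISS  vc=[27, 59, 38]
12: 0xfb (blk 62, set 6) → L1-HIT  vc=[27, 59, 38]
13: 0x9a (blk 38, set 6) → VC-HIT  vc=[27, 59, 62]
14: 0xed (blk 59, set 3) → VC-HIT  vc=[27, 11, 62]
15: 0xf8 (blk 62, set 6) → VC-HIT  vc=[27, 11, 38]

OUTCOME = VC-HIT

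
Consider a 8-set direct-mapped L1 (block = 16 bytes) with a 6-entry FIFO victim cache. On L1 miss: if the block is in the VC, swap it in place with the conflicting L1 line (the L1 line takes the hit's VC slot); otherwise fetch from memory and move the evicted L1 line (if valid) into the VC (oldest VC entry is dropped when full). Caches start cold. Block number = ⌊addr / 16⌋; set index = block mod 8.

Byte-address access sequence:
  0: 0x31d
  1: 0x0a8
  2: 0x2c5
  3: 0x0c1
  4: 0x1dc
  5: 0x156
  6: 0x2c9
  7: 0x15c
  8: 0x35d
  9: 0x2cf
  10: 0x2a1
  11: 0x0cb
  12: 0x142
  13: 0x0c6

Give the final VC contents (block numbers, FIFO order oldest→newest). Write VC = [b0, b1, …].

  [0] addr=0x31d blk=49 s=1: MISS | VC []
  [1] addr=0xa8 blk=10 s=2: MISS | VC []
  [2] addr=0x2c5 blk=44 s=4: MISS | VC []
  [3] addr=0xc1 blk=12 s=4: MISS | VC [44]
  [4] addr=0x1dc blk=29 s=5: MISS | VC [44]
  [5] addr=0x156 blk=21 s=5: MISS | VC [44, 29]
  [6] addr=0x2c9 blk=44 s=4: VC-HIT | VC [12, 29]
  [7] addr=0x15c blk=21 s=5: L1-HIT | VC [12, 29]
  [8] addr=0x35d blk=53 s=5: MISS | VC [12, 29, 21]
  [9] addr=0x2cf blk=44 s=4: L1-HIT | VC [12, 29, 21]
  [10] addr=0x2a1 blk=42 s=2: MISS | VC [12, 29, 21, 10]
  [11] addr=0xcb blk=12 s=4: VC-HIT | VC [44, 29, 21, 10]
  [12] addr=0x142 blk=20 s=4: MISS | VC [44, 29, 21, 10, 12]
  [13] addr=0xc6 blk=12 s=4: VC-HIT | VC [44, 29, 21, 10, 20]

VC = [44, 29, 21, 10, 20]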